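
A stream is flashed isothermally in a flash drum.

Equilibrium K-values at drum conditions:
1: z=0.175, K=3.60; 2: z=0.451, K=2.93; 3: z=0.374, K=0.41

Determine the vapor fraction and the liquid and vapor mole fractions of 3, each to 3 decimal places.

Let ψ = V/F and solve Σ zᵢ(Kᵢ−1)/(1+ψ(Kᵢ−1)) = 0.
g(0) = ΣzᵢKᵢ − 1 = 1.105 and g(1) = 1 − Σzᵢ/Kᵢ = -0.115, so a root lies in (0, 1).
Iterate (Newton) starting at ψ = 0.34:
  ψ = 0.340: g = 0.4910, g' = -1.149 → ψ = 0.767
  ψ = 0.767: g = 0.0997, g' = -0.839 → ψ = 0.886
  ψ = 0.886: g = -0.0034, g' = -0.909 → ψ = 0.882
Converged at ψ = 0.882.
Compositions from xᵢ = zᵢ/(1+ψ(Kᵢ−1)), yᵢ = Kᵢxᵢ:
  1: x = 0.053, y = 0.191
  2: x = 0.167, y = 0.489
  3: x = 0.780, y = 0.320

ψ = 0.882, x_3 = 0.780, y_3 = 0.320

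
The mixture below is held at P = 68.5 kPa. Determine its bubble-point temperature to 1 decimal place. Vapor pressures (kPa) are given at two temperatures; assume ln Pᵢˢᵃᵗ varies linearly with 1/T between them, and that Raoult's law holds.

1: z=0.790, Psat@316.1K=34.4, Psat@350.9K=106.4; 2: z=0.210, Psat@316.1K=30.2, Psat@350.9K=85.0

T = 337.6 K

Bubble-point temperature: ΣzᵢPᵢˢᵃᵗ(T) = P. Interpolate ln Pᵢˢᵃᵗ = aᵢ + bᵢ/T.
  T = 316.1 K: ΣzᵢPᵢˢᵃᵗ = 33.52 kPa
  T = 350.9 K: ΣzᵢPᵢˢᵃᵗ = 101.91 kPa
  T = 333.5 K: ΣzᵢPᵢˢᵃᵗ = 60.15 kPa
  T = 342.2 K: ΣzᵢPᵢˢᵃᵗ = 78.82 kPa
  T = 337.9 K: ΣzᵢPᵢˢᵃᵗ = 69.08 kPa
  T = 335.7 K: ΣzᵢPᵢˢᵃᵗ = 64.49 kPa
Interpolating between 335.7 K and 337.9 K gives T ≈ 337.6 K.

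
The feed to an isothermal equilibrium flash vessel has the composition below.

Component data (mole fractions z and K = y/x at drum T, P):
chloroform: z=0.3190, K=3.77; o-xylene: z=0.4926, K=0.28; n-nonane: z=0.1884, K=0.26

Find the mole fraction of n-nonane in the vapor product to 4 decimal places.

Rachford–Rice: g(ψ) = Σ zᵢ(Kᵢ−1)/(1+ψ(Kᵢ−1)) = 0.
g(0) = ΣzᵢKᵢ − 1 = 0.3895 and g(1) = 1 − Σzᵢ/Kᵢ = -1.5685, so a root lies in (0, 1).
Iterate (Newton) starting at ψ = 0.5:
  ψ = 0.5000: g = -0.40498, g' = -1.3137 → ψ = 0.1917
  ψ = 0.1917: g = 0.00319, g' = -1.5279 → ψ = 0.1938
Converged at ψ = 0.1938.
Compositions from xᵢ = zᵢ/(1+ψ(Kᵢ−1)), yᵢ = Kᵢxᵢ:
  chloroform: x = 0.2076, y = 0.7825
  o-xylene: x = 0.5725, y = 0.1603
  n-nonane: x = 0.2199, y = 0.0572

y_n-nonane = 0.0572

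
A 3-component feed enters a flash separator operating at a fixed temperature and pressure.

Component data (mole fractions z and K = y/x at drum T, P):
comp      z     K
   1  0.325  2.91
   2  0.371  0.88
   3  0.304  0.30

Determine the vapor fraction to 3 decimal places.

Material balance + equilibrium reduce to Σ zᵢ(Kᵢ−1)/(1+ψ(Kᵢ−1)) = 0.
Check two-phase: ΣzᵢKᵢ = 1.363 > 1 and Σzᵢ/Kᵢ = 1.547 > 1, so g(0) = 0.363 > 0 and g(1) = -0.547 < 0.
Newton iteration, ψ⁰ = 0.69:
  ψ = 0.690: g = -0.1923, g' = -0.784 → ψ = 0.445
  ψ = 0.445: g = -0.0204, g' = -0.667 → ψ = 0.414
Converged at ψ = 0.414.

ψ = 0.414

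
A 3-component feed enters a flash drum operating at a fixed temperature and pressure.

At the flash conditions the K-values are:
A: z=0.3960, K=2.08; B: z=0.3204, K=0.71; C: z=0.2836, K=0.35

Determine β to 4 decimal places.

β = 0.2839

Material balance + equilibrium reduce to Σ zᵢ(Kᵢ−1)/(1+β(Kᵢ−1)) = 0.
g(0) = ΣzᵢKᵢ − 1 = 0.1504 and g(1) = 1 − Σzᵢ/Kᵢ = -0.4519, so a root lies in (0, 1).
Newton–Raphson from β = 0.5:
  β = 0.5000: g = -0.10406, g' = -0.4946 → β = 0.2896
  β = 0.2896: g = -0.00275, g' = -0.4820 → β = 0.2839
Converged at β = 0.2839.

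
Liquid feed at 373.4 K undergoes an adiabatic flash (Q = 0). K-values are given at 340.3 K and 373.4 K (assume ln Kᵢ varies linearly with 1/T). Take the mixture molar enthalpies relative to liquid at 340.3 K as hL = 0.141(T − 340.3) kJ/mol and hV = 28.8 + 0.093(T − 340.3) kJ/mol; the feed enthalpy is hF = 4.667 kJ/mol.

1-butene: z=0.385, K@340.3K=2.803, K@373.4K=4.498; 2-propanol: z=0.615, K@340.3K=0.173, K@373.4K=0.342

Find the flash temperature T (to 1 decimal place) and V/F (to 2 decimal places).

T = 342.8 K, V/F = 0.15

Adiabatic flash: solve Rachford–Rice at each trial T, then check hF = ψ·hV(T) + (1−ψ)·hL(T).
  T = 340.3 K: K = (2.803, 0.173), RR gives ψ = 0.124, H_out = 3.584 kJ/mol
  T = 373.4 K: K = (4.498, 0.342), RR gives ψ = 0.409, H_out = 15.804 kJ/mol
  T = 356.9 K: K = (3.592, 0.247), RR gives ψ = 0.274, H_out = 10.022 kJ/mol
  T = 348.6 K: K = (3.183, 0.208), RR gives ψ = 0.204, H_out = 6.970 kJ/mol
  T = 344.5 K: K = (2.991, 0.190), RR gives ψ = 0.166, H_out = 5.353 kJ/mol
  T = 342.4 K: K = (2.896, 0.181), RR gives ψ = 0.146, H_out = 4.485 kJ/mol
Linear interpolation between T = 342.4 (H_out = 4.485) and T = 344.5 (H_out = 5.353) on hF = 4.667 gives T ≈ 342.8 K, at which ψ = 0.15.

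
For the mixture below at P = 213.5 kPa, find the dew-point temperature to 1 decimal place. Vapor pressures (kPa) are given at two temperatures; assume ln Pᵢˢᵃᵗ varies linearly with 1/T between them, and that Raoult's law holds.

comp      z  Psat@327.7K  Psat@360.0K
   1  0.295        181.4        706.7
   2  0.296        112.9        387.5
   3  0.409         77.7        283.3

T = 344.7 K

Dew-point temperature: Σzᵢ·P/Pᵢˢᵃᵗ(T) = 1. Interpolate ln Pᵢˢᵃᵗ = aᵢ + bᵢ/T.
  T = 327.7 K: ΣzᵢP/Pᵢˢᵃᵗ = 2.0308
  T = 360.0 K: ΣzᵢP/Pᵢˢᵃᵗ = 0.5604
  T = 343.9 K: ΣzᵢP/Pᵢˢᵃᵗ = 1.0328
  T = 351.9 K: ΣzᵢP/Pᵢˢᵃᵗ = 0.7569
  T = 347.9 K: ΣzᵢP/Pᵢˢᵃᵗ = 0.8826
  T = 345.9 K: ΣzᵢP/Pᵢˢᵃᵗ = 0.9543
Interpolating between 343.9 K and 345.9 K gives T ≈ 344.7 K.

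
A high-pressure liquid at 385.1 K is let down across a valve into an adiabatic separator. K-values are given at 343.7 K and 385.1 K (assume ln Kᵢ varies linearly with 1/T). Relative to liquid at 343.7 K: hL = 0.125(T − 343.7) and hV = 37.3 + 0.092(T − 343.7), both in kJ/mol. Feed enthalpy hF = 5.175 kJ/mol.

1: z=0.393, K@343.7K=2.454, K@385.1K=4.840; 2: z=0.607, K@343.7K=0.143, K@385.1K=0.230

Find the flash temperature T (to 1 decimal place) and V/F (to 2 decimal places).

Adiabatic flash: solve Rachford–Rice at each trial T, then check hF = ψ·hV(T) + (1−ψ)·hL(T).
  T = 343.7 K: K = (2.454, 0.143), RR gives ψ = 0.041, H_out = 1.533 kJ/mol
  T = 385.1 K: K = (4.840, 0.230), RR gives ψ = 0.352, H_out = 17.835 kJ/mol
  T = 364.4 K: K = (3.513, 0.184), RR gives ψ = 0.240, H_out = 11.376 kJ/mol
  T = 354.0 K: K = (2.949, 0.163), RR gives ψ = 0.158, H_out = 7.124 kJ/mol
  T = 348.9 K: K = (2.696, 0.153), RR gives ψ = 0.106, H_out = 4.586 kJ/mol
  T = 351.4 K: K = (2.818, 0.158), RR gives ψ = 0.133, H_out = 5.878 kJ/mol
  T = 350.1 K: K = (2.754, 0.155), RR gives ψ = 0.119, H_out = 5.218 kJ/mol
Linear interpolation between T = 348.9 (H_out = 4.586) and T = 350.1 (H_out = 5.218) on hF = 5.175 gives T ≈ 350.0 K, at which ψ = 0.12.

T = 350.0 K, V/F = 0.12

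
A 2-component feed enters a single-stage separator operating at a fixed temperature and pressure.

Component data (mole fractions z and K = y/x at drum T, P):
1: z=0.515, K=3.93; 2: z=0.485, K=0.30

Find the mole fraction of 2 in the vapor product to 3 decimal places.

y_2 = 0.242

Rachford–Rice: g(ψ) = Σ zᵢ(Kᵢ−1)/(1+ψ(Kᵢ−1)) = 0.
Feasibility: ΣzᵢKᵢ = 2.169, Σzᵢ/Kᵢ = 1.748 — both > 1, two phases present.
Newton iteration, ψ⁰ = 0.5:
  ψ = 0.500: g = 0.0898, g' = -1.290 → ψ = 0.570
Converged at ψ = 0.570.
Compositions from xᵢ = zᵢ/(1+ψ(Kᵢ−1)), yᵢ = Kᵢxᵢ:
  1: x = 0.193, y = 0.758
  2: x = 0.807, y = 0.242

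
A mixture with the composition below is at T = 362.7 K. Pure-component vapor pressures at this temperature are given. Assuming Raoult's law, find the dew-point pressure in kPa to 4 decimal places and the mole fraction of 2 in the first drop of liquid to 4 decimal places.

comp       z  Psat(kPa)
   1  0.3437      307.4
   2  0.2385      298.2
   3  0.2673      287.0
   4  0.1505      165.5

At the dew point ψ → 1, so Σzᵢ/Kᵢ = 1 with Kᵢ = Pᵢˢᵃᵗ/P ⇒ 1/P = Σzᵢ/Pᵢˢᵃᵗ.
1/P = 0.3437/307.4 + 0.2385/298.2 + 0.2673/287.0 + 0.1505/165.5 = 0.0037586 ⇒ P = 266.0558 kPa
xᵢ = zᵢP/Pᵢˢᵃᵗ ⇒ x_2 = 0.2385·266.0558/298.2 = 0.2128

Pdew = 266.0558 kPa, x_2 = 0.2128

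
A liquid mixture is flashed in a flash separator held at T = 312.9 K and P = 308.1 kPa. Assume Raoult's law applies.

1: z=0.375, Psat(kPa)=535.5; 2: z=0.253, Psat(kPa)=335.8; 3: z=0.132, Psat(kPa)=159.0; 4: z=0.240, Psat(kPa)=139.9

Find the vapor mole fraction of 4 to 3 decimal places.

Raoult's law: Kᵢ = Pᵢˢᵃᵗ/P = Pᵢˢᵃᵗ/308.1.
  K_1 = 535.5/308.1 = 1.73807, K_2 = 335.8/308.1 = 1.08991, K_3 = 159.0/308.1 = 0.51607, K_4 = 139.9/308.1 = 0.45407
Iterate (Newton) starting at V/F = 0.5:
  V/F = 0.500: g = -0.0405, g' = -0.300 → V/F = 0.365
  V/F = 0.365: g = -0.0011, g' = -0.286 → V/F = 0.361
Converged at V/F = 0.361.
Compositions from xᵢ = zᵢ/(1+V/F(Kᵢ−1)), yᵢ = Kᵢxᵢ:
  1: x = 0.296, y = 0.515
  2: x = 0.245, y = 0.267
  3: x = 0.160, y = 0.083
  4: x = 0.299, y = 0.136

y_4 = 0.136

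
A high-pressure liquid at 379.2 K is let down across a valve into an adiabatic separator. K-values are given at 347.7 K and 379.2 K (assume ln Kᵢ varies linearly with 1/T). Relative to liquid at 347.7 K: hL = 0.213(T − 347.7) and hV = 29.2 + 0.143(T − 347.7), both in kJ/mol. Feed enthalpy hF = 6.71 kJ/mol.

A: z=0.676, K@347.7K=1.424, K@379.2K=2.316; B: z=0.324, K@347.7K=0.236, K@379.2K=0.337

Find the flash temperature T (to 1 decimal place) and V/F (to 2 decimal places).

Adiabatic flash: solve Rachford–Rice at each trial T, then check hF = ψ·hV(T) + (1−ψ)·hL(T).
  T = 347.7 K: K = (1.424, 0.236), RR gives ψ = 0.121, H_out = 3.523 kJ/mol
  T = 379.2 K: K = (2.316, 0.337), RR gives ψ = 0.773, H_out = 27.588 kJ/mol
  T = 363.4 K: K = (1.834, 0.284), RR gives ψ = 0.556, H_out = 18.958 kJ/mol
  T = 355.5 K: K = (1.619, 0.259), RR gives ψ = 0.389, H_out = 12.819 kJ/mol
  T = 351.6 K: K = (1.520, 0.247), RR gives ψ = 0.275, H_out = 8.778 kJ/mol
  T = 349.6 K: K = (1.470, 0.242), RR gives ψ = 0.202, H_out = 6.276 kJ/mol
Linear interpolation between T = 349.6 (H_out = 6.276) and T = 351.6 (H_out = 8.778) on hF = 6.71 gives T ≈ 349.9 K, at which ψ = 0.21.

T = 349.9 K, V/F = 0.21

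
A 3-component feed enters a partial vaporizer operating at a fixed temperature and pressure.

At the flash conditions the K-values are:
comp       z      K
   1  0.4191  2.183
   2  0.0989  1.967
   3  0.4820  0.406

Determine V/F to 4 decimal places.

Material balance + equilibrium reduce to Σ zᵢ(Kᵢ−1)/(1+V/F(Kᵢ−1)) = 0.
g(0) = ΣzᵢKᵢ − 1 = 0.3051 and g(1) = 1 − Σzᵢ/Kᵢ = -0.4295, so a root lies in (0, 1).
Iterate (Newton) starting at V/F = 0.59:
  V/F = 0.5900: g = -0.08790, g' = -0.6440 → V/F = 0.4535
  V/F = 0.4535: g = -0.00272, g' = -0.6117 → V/F = 0.4491
Converged at V/F = 0.4491.

V/F = 0.4491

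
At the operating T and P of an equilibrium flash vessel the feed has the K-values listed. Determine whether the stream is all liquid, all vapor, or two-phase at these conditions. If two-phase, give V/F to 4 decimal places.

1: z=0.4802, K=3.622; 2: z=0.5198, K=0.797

ΣzᵢKᵢ = 2.1536; Σzᵢ/Kᵢ = 0.7848.
Since Σzᵢ/Kᵢ < 1 the mixture is above its dew point — single vapor phase.

all vapor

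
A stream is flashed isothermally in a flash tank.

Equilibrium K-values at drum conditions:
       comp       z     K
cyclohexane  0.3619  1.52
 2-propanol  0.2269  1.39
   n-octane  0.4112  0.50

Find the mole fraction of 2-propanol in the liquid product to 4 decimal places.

x_2-propanol = 0.2031

Rachford–Rice: g(V/F) = Σ zᵢ(Kᵢ−1)/(1+V/F(Kᵢ−1)) = 0.
Feasibility: ΣzᵢKᵢ = 1.0711, Σzᵢ/Kᵢ = 1.2237 — both > 1, two phases present.
Newton iteration, V/F⁰ = 0.5:
  V/F = 0.5000: g = -0.05073, g' = -0.2686 → V/F = 0.3111
  V/F = 0.3111: g = -0.00258, g' = -0.2441 → V/F = 0.3006
  V/F = 0.3006: g = -0.00000, g' = -0.2432 → V/F = 0.3005
Converged at V/F = 0.3005.
Compositions from xᵢ = zᵢ/(1+V/F(Kᵢ−1)), yᵢ = Kᵢxᵢ:
  cyclohexane: x = 0.3130, y = 0.4757
  2-propanol: x = 0.2031, y = 0.2823
  n-octane: x = 0.4839, y = 0.2420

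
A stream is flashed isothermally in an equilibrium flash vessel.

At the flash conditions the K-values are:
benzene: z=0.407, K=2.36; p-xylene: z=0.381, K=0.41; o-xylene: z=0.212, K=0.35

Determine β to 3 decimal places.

Iterate (Newton) starting at β = 0.5:
  β = 0.500: g = -0.1935, g' = -0.730 → β = 0.235
  β = 0.235: g = -0.0041, g' = -0.736 → β = 0.229
Converged at β = 0.229.

β = 0.229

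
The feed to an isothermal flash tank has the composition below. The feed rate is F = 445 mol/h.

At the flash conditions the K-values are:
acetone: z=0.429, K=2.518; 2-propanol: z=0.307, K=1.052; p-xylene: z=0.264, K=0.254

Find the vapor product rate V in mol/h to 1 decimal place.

Rachford–Rice: g(ψ) = Σ zᵢ(Kᵢ−1)/(1+ψ(Kᵢ−1)) = 0.
g(0) = ΣzᵢKᵢ − 1 = 0.470 and g(1) = 1 − Σzᵢ/Kᵢ = -0.502, so a root lies in (0, 1).
Iterate (Newton) starting at ψ = 0.67:
  ψ = 0.670: g = -0.0555, g' = -0.831 → ψ = 0.603
  ψ = 0.603: g = -0.0027, g' = -0.756 → ψ = 0.600
Converged at ψ = 0.600.
Then V = ψ·F = 0.5997·445 = 266.9 mol/h and L = F − V = 178.1 mol/h.

V = 266.9 mol/h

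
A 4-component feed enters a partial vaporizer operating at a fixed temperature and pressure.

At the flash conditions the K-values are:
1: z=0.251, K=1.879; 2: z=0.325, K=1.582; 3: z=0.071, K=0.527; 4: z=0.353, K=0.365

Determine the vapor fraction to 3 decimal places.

ψ = 0.344

Rachford–Rice: g(ψ) = Σ zᵢ(Kᵢ−1)/(1+ψ(Kᵢ−1)) = 0.
Check two-phase: ΣzᵢKᵢ = 1.152 > 1 and Σzᵢ/Kᵢ = 1.441 > 1, so g(0) = 0.152 > 0 and g(1) = -0.441 < 0.
Newton–Raphson from ψ = 0.53:
  ψ = 0.530: g = -0.0876, g' = -0.506 → ψ = 0.357
  ψ = 0.357: g = -0.0057, g' = -0.449 → ψ = 0.344
Converged at ψ = 0.344.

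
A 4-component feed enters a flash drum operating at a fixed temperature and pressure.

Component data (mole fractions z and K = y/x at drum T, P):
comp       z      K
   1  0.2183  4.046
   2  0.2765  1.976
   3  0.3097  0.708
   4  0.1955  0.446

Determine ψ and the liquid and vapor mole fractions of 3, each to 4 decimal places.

Newton iteration, ψ⁰ = 0.35:
  ψ = 0.3500: g = 0.28790, g' = -0.7459 → ψ = 0.7360
  ψ = 0.7360: g = 0.06412, g' = -0.4958 → ψ = 0.8653
  ψ = 0.8653: g = 0.00017, g' = -0.4993 → ψ = 0.8656
Converged at ψ = 0.8656.
Compositions from xᵢ = zᵢ/(1+ψ(Kᵢ−1)), yᵢ = Kᵢxᵢ:
  1: x = 0.0600, y = 0.2429
  2: x = 0.1499, y = 0.2962
  3: x = 0.4145, y = 0.2934
  4: x = 0.3756, y = 0.1675

ψ = 0.8656, x_3 = 0.4145, y_3 = 0.2934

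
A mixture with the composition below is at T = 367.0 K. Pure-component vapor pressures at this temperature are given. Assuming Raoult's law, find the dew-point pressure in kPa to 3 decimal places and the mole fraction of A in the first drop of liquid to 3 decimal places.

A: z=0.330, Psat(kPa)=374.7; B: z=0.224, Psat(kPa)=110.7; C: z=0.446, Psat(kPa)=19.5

Pdew = 38.796 kPa, x_A = 0.034

At the dew point ψ → 1, so Σzᵢ/Kᵢ = 1 with Kᵢ = Pᵢˢᵃᵗ/P ⇒ 1/P = Σzᵢ/Pᵢˢᵃᵗ.
1/P = 0.330/374.7 + 0.224/110.7 + 0.446/19.5 = 0.025776 ⇒ P = 38.796 kPa
xᵢ = zᵢP/Pᵢˢᵃᵗ ⇒ x_A = 0.330·38.796/374.7 = 0.034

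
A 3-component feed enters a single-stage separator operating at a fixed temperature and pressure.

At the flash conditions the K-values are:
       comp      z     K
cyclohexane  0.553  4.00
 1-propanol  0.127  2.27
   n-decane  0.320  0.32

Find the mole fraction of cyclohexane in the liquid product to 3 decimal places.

Material balance + equilibrium reduce to Σ zᵢ(Kᵢ−1)/(1+ψ(Kᵢ−1)) = 0.
Check two-phase: ΣzᵢKᵢ = 2.603 > 1 and Σzᵢ/Kᵢ = 1.194 > 1, so g(0) = 1.603 > 0 and g(1) = -0.194 < 0.
Iterate (Newton) starting at ψ = 0.5:
  ψ = 0.500: g = 0.4326, g' = -1.213 → ψ = 0.857
  ψ = 0.857: g = 0.0207, g' = -1.287 → ψ = 0.873
Converged at ψ = 0.873.
Compositions from xᵢ = zᵢ/(1+ψ(Kᵢ−1)), yᵢ = Kᵢxᵢ:
  cyclohexane: x = 0.153, y = 0.611
  1-propanol: x = 0.060, y = 0.137
  n-decane: x = 0.787, y = 0.252

x_cyclohexane = 0.153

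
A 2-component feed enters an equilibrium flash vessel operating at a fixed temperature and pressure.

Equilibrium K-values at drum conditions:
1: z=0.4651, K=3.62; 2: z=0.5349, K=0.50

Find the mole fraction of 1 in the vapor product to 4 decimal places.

y_1 = 0.5801

Material balance + equilibrium reduce to Σ zᵢ(Kᵢ−1)/(1+ψ(Kᵢ−1)) = 0.
g(0) = ΣzᵢKᵢ − 1 = 0.9511 and g(1) = 1 − Σzᵢ/Kᵢ = -0.1983, so a root lies in (0, 1).
Newton iteration, ψ⁰ = 0.5:
  ψ = 0.5000: g = 0.17092, g' = -0.8360 → ψ = 0.7044
  ψ = 0.7044: g = 0.01535, g' = -0.7130 → ψ = 0.7260
Converged at ψ = 0.7260.
Compositions from xᵢ = zᵢ/(1+ψ(Kᵢ−1)), yᵢ = Kᵢxᵢ:
  1: x = 0.1603, y = 0.5801
  2: x = 0.8397, y = 0.4199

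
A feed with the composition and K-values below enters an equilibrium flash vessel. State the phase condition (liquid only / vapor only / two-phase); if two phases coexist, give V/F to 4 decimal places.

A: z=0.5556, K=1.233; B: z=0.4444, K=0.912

ΣzᵢKᵢ = 1.0903; Σzᵢ/Kᵢ = 0.9379.
Since Σzᵢ/Kᵢ < 1 the mixture is above its dew point — single vapor phase.

vapor only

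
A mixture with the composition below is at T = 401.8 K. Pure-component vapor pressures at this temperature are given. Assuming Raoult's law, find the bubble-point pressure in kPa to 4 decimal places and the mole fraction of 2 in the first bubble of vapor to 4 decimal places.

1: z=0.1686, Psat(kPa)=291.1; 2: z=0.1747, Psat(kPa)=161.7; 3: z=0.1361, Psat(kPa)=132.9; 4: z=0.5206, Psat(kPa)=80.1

Pbub = 137.1162 kPa, y_2 = 0.2060

At the bubble point ψ → 0, so ΣzᵢKᵢ = 1 with Kᵢ = Pᵢˢᵃᵗ/P ⇒ P = ΣzᵢPᵢˢᵃᵗ.
P = 0.1686·291.1 + 0.1747·161.7 + 0.1361·132.9 + 0.5206·80.1 = 137.1162 kPa
yᵢ = zᵢPᵢˢᵃᵗ/P ⇒ y_2 = 0.1747·161.7/137.1162 = 0.2060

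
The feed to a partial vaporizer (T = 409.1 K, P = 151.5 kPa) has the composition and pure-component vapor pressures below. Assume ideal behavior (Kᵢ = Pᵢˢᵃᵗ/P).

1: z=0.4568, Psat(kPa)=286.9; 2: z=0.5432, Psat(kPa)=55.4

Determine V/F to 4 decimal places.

Raoult's law: Kᵢ = Pᵢˢᵃᵗ/P = Pᵢˢᵃᵗ/151.5.
  K_1 = 286.9/151.5 = 1.893729, K_2 = 55.4/151.5 = 0.365677
Rachford–Rice: g(V/F) = Σ zᵢ(Kᵢ−1)/(1+V/F(Kᵢ−1)) = 0.
g(0) = ΣzᵢKᵢ − 1 = 0.0637 and g(1) = 1 − Σzᵢ/Kᵢ = -0.7267, so a root lies in (0, 1).
Iterate (Newton) starting at V/F = 0.5:
  V/F = 0.5000: g = -0.22244, g' = -0.6430 → V/F = 0.1541
  V/F = 0.1541: g = -0.02305, g' = -0.5504 → V/F = 0.1122
  V/F = 0.1122: g = 0.00008, g' = -0.5547 → V/F = 0.1123
Converged at V/F = 0.1123.

V/F = 0.1123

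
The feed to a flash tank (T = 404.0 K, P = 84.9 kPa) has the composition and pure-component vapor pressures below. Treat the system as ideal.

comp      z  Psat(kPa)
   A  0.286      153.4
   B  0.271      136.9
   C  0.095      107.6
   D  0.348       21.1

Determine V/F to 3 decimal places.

V/F = 0.322

Raoult's law: Kᵢ = Pᵢˢᵃᵗ/P = Pᵢˢᵃᵗ/84.9.
  K_A = 153.4/84.9 = 1.80683, K_B = 136.9/84.9 = 1.61249, K_C = 107.6/84.9 = 1.26737, K_D = 21.1/84.9 = 0.24853
Rachford–Rice: g(V/F) = Σ zᵢ(Kᵢ−1)/(1+V/F(Kᵢ−1)) = 0.
g(0) = ΣzᵢKᵢ − 1 = 0.161 and g(1) = 1 − Σzᵢ/Kᵢ = -0.802, so a root lies in (0, 1).
Newton–Raphson from V/F = 0.58:
  V/F = 0.580: g = -0.1619, g' = -0.764 → V/F = 0.368
  V/F = 0.368: g = -0.0251, g' = -0.560 → V/F = 0.323
  V/F = 0.323: g = -0.0005, g' = -0.537 → V/F = 0.322
Converged at V/F = 0.322.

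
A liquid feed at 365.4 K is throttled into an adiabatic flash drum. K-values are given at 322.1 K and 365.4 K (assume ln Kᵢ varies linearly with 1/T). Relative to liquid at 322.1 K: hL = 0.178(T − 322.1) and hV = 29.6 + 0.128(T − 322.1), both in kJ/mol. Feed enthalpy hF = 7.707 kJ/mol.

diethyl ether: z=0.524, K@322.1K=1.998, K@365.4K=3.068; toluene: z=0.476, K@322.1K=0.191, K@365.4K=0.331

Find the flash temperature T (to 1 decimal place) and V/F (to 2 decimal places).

T = 327.2 K, V/F = 0.23

Adiabatic flash: solve Rachford–Rice at each trial T, then check hF = ψ·hV(T) + (1−ψ)·hL(T).
  T = 322.1 K: K = (1.998, 0.191), RR gives ψ = 0.171, H_out = 5.054 kJ/mol
  T = 365.4 K: K = (3.068, 0.331), RR gives ψ = 0.553, H_out = 22.881 kJ/mol
  T = 343.8 K: K = (2.511, 0.256), RR gives ψ = 0.389, H_out = 14.961 kJ/mol
  T = 333.0 K: K = (2.249, 0.222), RR gives ψ = 0.293, H_out = 10.447 kJ/mol
  T = 327.6 K: K = (2.123, 0.206), RR gives ψ = 0.237, H_out = 7.916 kJ/mol
  T = 324.9 K: K = (2.061, 0.199), RR gives ψ = 0.206, H_out = 6.553 kJ/mol
  T = 326.2 K: K = (2.091, 0.202), RR gives ψ = 0.221, H_out = 7.218 kJ/mol
Linear interpolation between T = 326.2 (H_out = 7.218) and T = 327.6 (H_out = 7.916) on hF = 7.707 gives T ≈ 327.2 K, at which ψ = 0.23.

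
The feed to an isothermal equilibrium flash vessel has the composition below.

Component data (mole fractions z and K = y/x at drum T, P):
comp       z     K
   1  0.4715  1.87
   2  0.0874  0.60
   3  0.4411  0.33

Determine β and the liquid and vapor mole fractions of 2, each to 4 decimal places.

Newton iteration, β⁰ = 0.69:
  β = 0.6900: g = -0.34159, g' = -0.8509 → β = 0.2886
  β = 0.2886: g = -0.07800, g' = -0.5502 → β = 0.1468
  β = 0.1468: g = -0.00116, g' = -0.5400 → β = 0.1446
Converged at β = 0.1446.
Compositions from xᵢ = zᵢ/(1+β(Kᵢ−1)), yᵢ = Kᵢxᵢ:
  1: x = 0.4188, y = 0.7832
  2: x = 0.0928, y = 0.0557
  3: x = 0.4884, y = 0.1612

β = 0.1446, x_2 = 0.0928, y_2 = 0.0557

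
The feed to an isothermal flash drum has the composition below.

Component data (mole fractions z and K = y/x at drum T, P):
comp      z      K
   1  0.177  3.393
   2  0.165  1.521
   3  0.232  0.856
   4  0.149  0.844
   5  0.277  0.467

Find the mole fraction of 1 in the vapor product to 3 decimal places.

Rachford–Rice: g(V/F) = Σ zᵢ(Kᵢ−1)/(1+V/F(Kᵢ−1)) = 0.
Check two-phase: ΣzᵢKᵢ = 1.305 > 1 and Σzᵢ/Kᵢ = 1.201 > 1, so g(0) = 0.305 > 0 and g(1) = -0.201 < 0.
Iterate (Newton) starting at V/F = 0.5:
  V/F = 0.500: g = -0.0015, g' = -0.394 → V/F = 0.496
Converged at V/F = 0.496.
Compositions from xᵢ = zᵢ/(1+V/F(Kᵢ−1)), yᵢ = Kᵢxᵢ:
  1: x = 0.081, y = 0.275
  2: x = 0.131, y = 0.199
  3: x = 0.250, y = 0.214
  4: x = 0.162, y = 0.136
  5: x = 0.377, y = 0.176

y_1 = 0.275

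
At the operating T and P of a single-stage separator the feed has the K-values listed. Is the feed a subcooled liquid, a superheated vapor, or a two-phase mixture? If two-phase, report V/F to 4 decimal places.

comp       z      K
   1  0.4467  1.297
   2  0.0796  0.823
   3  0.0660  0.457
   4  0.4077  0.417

ΣzᵢKᵢ = 0.8451; Σzᵢ/Kᵢ = 1.5632.
Since ΣzᵢKᵢ < 1 the mixture is below its bubble point — single liquid phase.

subcooled liquid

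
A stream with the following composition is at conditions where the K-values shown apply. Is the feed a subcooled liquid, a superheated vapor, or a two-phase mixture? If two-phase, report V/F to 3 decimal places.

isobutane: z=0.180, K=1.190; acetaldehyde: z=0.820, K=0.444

ΣzᵢKᵢ = 0.578; Σzᵢ/Kᵢ = 1.998.
Since ΣzᵢKᵢ < 1 the mixture is below its bubble point — single liquid phase.

subcooled liquid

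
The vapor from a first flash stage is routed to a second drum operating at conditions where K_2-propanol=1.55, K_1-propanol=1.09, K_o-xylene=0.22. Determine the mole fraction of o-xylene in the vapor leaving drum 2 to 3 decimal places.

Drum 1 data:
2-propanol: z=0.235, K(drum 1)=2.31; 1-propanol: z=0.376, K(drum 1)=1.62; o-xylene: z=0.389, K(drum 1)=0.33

y_o-xylene (drum 2) = 0.056

Drum 1:
Newton iteration, ψ₁⁰ = 0.5:
  ψ₁ = 0.500: g = -0.0280, g' = -0.626 → ψ₁ = 0.455
Converged at ψ₁ = 0.455.
Drum-1 compositions:
  2-propanol: x = 0.147, y = 0.340
  1-propanol: x = 0.293, y = 0.475
  o-xylene: x = 0.559, y = 0.185
Drum-2 feed = drum-1 vapor: z₂ = (0.3402, 0.4752, 0.1846).
Drum 2:
Iterate (Newton) starting at ψ₂ = 0.5:
  ψ₂ = 0.500: g = -0.0484, g' = -0.369 → ψ₂ = 0.369
  ψ₂ = 0.369: g = -0.0052, g' = -0.296 → ψ₂ = 0.351
Converged at ψ₂ = 0.351.
  2-propanol: x = 0.285, y = 0.442
  1-propanol: x = 0.461, y = 0.502
  o-xylene: x = 0.254, y = 0.056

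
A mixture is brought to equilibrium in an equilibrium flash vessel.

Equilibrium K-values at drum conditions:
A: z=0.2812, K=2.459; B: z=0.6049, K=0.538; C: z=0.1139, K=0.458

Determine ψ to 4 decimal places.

ψ = 0.0996

Newton iteration, ψ⁰ = 0.38:
  ψ = 0.3800: g = -0.15278, g' = -0.4908 → ψ = 0.0687
  ψ = 0.0687: g = 0.02016, g' = -0.6683 → ψ = 0.0988
  ψ = 0.0988: g = 0.00049, g' = -0.6363 → ψ = 0.0996
Converged at ψ = 0.0996.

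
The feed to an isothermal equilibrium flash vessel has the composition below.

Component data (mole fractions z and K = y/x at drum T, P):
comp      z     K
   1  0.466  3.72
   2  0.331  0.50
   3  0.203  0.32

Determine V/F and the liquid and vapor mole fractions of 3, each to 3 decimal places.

Iterate (Newton) starting at V/F = 0.5:
  V/F = 0.500: g = 0.1073, g' = -0.982 → V/F = 0.609
  V/F = 0.609: g = 0.0033, g' = -0.933 → V/F = 0.613
Converged at V/F = 0.613.
Compositions from xᵢ = zᵢ/(1+V/F(Kᵢ−1)), yᵢ = Kᵢxᵢ:
  1: x = 0.175, y = 0.650
  2: x = 0.477, y = 0.239
  3: x = 0.348, y = 0.111

V/F = 0.613, x_3 = 0.348, y_3 = 0.111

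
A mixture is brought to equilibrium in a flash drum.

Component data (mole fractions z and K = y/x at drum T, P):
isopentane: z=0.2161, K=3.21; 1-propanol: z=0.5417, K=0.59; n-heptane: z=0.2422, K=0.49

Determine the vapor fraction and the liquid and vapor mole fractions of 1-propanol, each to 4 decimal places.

Let ψ = V/F and solve Σ zᵢ(Kᵢ−1)/(1+ψ(Kᵢ−1)) = 0.
Check two-phase: ΣzᵢKᵢ = 1.1320 > 1 and Σzᵢ/Kᵢ = 1.4797 > 1, so g(0) = 0.1320 > 0 and g(1) = -0.4797 < 0.
Newton–Raphson from ψ = 0.5:
  ψ = 0.5000: g = -0.21829, g' = -0.4958 → ψ = 0.0597
  ψ = 0.0597: g = 0.06684, g' = -0.9865 → ψ = 0.1275
  ψ = 0.1275: g = 0.00616, g' = -0.8159 → ψ = 0.1350
  ψ = 0.1350: g = 0.00006, g' = -0.8008 → ψ = 0.1351
Converged at ψ = 0.1351.
Compositions from xᵢ = zᵢ/(1+ψ(Kᵢ−1)), yᵢ = Kᵢxᵢ:
  isopentane: x = 0.1664, y = 0.5342
  1-propanol: x = 0.5735, y = 0.3383
  n-heptane: x = 0.2601, y = 0.1275

ψ = 0.1351, x_1-propanol = 0.5735, y_1-propanol = 0.3383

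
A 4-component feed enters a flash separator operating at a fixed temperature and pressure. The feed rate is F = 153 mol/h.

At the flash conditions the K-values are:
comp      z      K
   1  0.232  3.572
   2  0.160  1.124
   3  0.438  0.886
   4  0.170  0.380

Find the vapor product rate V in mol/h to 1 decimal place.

V = 103.7 mol/h

Rachford–Rice: g(V/F) = Σ zᵢ(Kᵢ−1)/(1+V/F(Kᵢ−1)) = 0.
Feasibility: ΣzᵢKᵢ = 1.461, Σzᵢ/Kᵢ = 1.149 — both > 1, two phases present.
Newton iteration, V/F⁰ = 0.5:
  V/F = 0.500: g = 0.0740, g' = -0.440 → V/F = 0.668
  V/F = 0.668: g = 0.0037, g' = -0.407 → V/F = 0.678
Converged at V/F = 0.678.
Then V = V/F·F = 0.6776·153 = 103.7 mol/h and L = F − V = 49.3 mol/h.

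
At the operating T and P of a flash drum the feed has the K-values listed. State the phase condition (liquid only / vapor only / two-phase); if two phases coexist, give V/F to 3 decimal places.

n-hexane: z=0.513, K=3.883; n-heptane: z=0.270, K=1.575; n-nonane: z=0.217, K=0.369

ΣzᵢKᵢ = 2.497; Σzᵢ/Kᵢ = 0.892.
Since Σzᵢ/Kᵢ < 1 the mixture is above its dew point — single vapor phase.

vapor only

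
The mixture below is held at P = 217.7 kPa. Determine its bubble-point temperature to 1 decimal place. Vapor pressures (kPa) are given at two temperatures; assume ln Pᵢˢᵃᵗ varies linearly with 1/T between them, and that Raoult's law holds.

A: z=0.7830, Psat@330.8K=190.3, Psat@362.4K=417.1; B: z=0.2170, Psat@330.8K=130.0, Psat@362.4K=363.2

Bubble-point temperature: ΣzᵢPᵢˢᵃᵗ(T) = P. Interpolate ln Pᵢˢᵃᵗ = aᵢ + bᵢ/T.
  T = 330.8 K: ΣzᵢPᵢˢᵃᵗ = 177.21 kPa
  T = 362.4 K: ΣzᵢPᵢˢᵃᵗ = 405.40 kPa
  T = 346.6 K: ΣzᵢPᵢˢᵃᵗ = 272.85 kPa
  T = 338.7 K: ΣzᵢPᵢˢᵃᵗ = 220.94 kPa
  T = 334.8 K: ΣzᵢPᵢˢᵃᵗ = 198.39 kPa
  T = 336.8 K: ΣzᵢPᵢˢᵃᵗ = 209.71 kPa
Interpolating between 336.8 K and 338.7 K gives T ≈ 338.2 K.

T = 338.2 K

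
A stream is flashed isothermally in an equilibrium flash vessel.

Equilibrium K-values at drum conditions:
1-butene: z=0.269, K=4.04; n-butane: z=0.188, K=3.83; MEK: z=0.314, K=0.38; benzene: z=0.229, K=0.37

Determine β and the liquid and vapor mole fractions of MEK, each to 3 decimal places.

β = 0.548, x_MEK = 0.476, y_MEK = 0.181

Let β = V/F and solve Σ zᵢ(Kᵢ−1)/(1+β(Kᵢ−1)) = 0.
Check two-phase: ΣzᵢKᵢ = 2.011 > 1 and Σzᵢ/Kᵢ = 1.561 > 1, so g(0) = 1.011 > 0 and g(1) = -0.561 < 0.
Iterate (Newton) starting at β = 0.5:
  β = 0.500: g = 0.0521, g' = -1.097 → β = 0.547
  β = 0.547: g = 0.0007, g' = -1.070 → β = 0.548
Converged at β = 0.548.
Compositions from xᵢ = zᵢ/(1+β(Kᵢ−1)), yᵢ = Kᵢxᵢ:
  1-butene: x = 0.101, y = 0.408
  n-butane: x = 0.074, y = 0.282
  MEK: x = 0.476, y = 0.181
  benzene: x = 0.350, y = 0.129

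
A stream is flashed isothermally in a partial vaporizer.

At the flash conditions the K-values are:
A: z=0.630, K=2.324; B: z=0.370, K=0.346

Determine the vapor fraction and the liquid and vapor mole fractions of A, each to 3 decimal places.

Newton iteration, ψ⁰ = 0.61:
  ψ = 0.610: g = 0.0589, g' = -0.776 → ψ = 0.686
  ψ = 0.686: g = -0.0016, g' = -0.824 → ψ = 0.684
Converged at ψ = 0.684.
Compositions from xᵢ = zᵢ/(1+ψ(Kᵢ−1)), yᵢ = Kᵢxᵢ:
  A: x = 0.331, y = 0.768
  B: x = 0.669, y = 0.232

ψ = 0.684, x_A = 0.331, y_A = 0.768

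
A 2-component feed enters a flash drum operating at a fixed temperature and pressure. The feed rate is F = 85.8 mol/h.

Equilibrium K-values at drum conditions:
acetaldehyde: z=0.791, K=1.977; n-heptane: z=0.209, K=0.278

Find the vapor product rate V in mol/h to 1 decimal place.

V = 75.6 mol/h

Let ψ = V/F and solve Σ zᵢ(Kᵢ−1)/(1+ψ(Kᵢ−1)) = 0.
Feasibility: ΣzᵢKᵢ = 1.622, Σzᵢ/Kᵢ = 1.152 — both > 1, two phases present.
Iterate (Newton) starting at ψ = 0.44:
  ψ = 0.440: g = 0.3193, g' = -0.603 → ψ = 0.969
  ψ = 0.969: g = -0.1058, g' = -1.408 → ψ = 0.894
  ψ = 0.894: g = -0.0133, g' = -1.082 → ψ = 0.882
Converged at ψ = 0.882.
Then V = ψ·F = 0.8816·85.8 = 75.6 mol/h and L = F − V = 10.2 mol/h.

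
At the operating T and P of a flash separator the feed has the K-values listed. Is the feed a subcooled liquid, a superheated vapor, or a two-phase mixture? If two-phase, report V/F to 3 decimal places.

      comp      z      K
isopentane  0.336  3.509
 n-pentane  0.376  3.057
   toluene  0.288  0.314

two-phase, V/F = 0.910

ΣzᵢKᵢ = 2.419; Σzᵢ/Kᵢ = 1.136.
Both exceed 1, so a two-phase solution exists.
Material balance + equilibrium reduce to Σ zᵢ(Kᵢ−1)/(1+ψ(Kᵢ−1)) = 0.
Newton iteration, ψ⁰ = 0.56:
  ψ = 0.560: g = 0.3891, g' = -1.067 → ψ = 0.925
  ψ = 0.925: g = -0.0201, g' = -1.395 → ψ = 0.910
Converged at ψ = 0.910.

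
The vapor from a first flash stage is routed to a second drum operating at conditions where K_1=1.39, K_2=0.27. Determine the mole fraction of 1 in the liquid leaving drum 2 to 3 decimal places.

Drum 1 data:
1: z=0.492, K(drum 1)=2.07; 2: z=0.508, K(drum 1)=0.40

x_1 (drum 2) = 0.652

Drum 1:
Rachford–Rice: g(ψ₁) = Σ zᵢ(Kᵢ−1)/(1+ψ₁(Kᵢ−1)) = 0.
g(0) = ΣzᵢKᵢ − 1 = 0.222 and g(1) = 1 − Σzᵢ/Kᵢ = -0.508, so a root lies in (0, 1).
Newton iteration, ψ₁⁰ = 0.5:
  ψ₁ = 0.500: g = -0.0925, g' = -0.612 → ψ₁ = 0.349
  ψ₁ = 0.349: g = -0.0022, g' = -0.591 → ψ₁ = 0.345
Converged at ψ₁ = 0.345.
Drum-1 compositions:
  1: x = 0.359, y = 0.744
  2: x = 0.641, y = 0.256
Drum-2 feed = drum-1 vapor: z₂ = (0.7437, 0.2563).
Drum 2:
Let ψ₂ = V/F and solve Σ zᵢ(Kᵢ−1)/(1+ψ₂(Kᵢ−1)) = 0.
Feasibility: ΣzᵢKᵢ = 1.103, Σzᵢ/Kᵢ = 1.484 — both > 1, two phases present.
Iterate (Newton) starting at ψ₂ = 0.54:
  ψ₂ = 0.540: g = -0.0692, g' = -0.449 → ψ₂ = 0.386
  ψ₂ = 0.386: g = -0.0084, g' = -0.350 → ψ₂ = 0.362
Converged at ψ₂ = 0.362.
  1: x = 0.652, y = 0.906
  2: x = 0.348, y = 0.094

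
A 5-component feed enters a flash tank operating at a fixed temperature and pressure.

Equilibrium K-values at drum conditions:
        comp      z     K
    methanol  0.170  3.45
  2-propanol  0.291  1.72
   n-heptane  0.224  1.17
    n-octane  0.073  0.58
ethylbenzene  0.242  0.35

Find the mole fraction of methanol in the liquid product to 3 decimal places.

Material balance + equilibrium reduce to Σ zᵢ(Kᵢ−1)/(1+V/F(Kᵢ−1)) = 0.
Feasibility: ΣzᵢKᵢ = 1.476, Σzᵢ/Kᵢ = 1.227 — both > 1, two phases present.
Newton–Raphson from V/F = 0.5:
  V/F = 0.500: g = 0.1045, g' = -0.538 → V/F = 0.694
  V/F = 0.694: g = -0.0019, g' = -0.577 → V/F = 0.691
Converged at V/F = 0.691.
Compositions from xᵢ = zᵢ/(1+V/F(Kᵢ−1)), yᵢ = Kᵢxᵢ:
  methanol: x = 0.063, y = 0.218
  2-propanol: x = 0.194, y = 0.334
  n-heptane: x = 0.200, y = 0.235
  n-octane: x = 0.103, y = 0.060
  ethylbenzene: x = 0.439, y = 0.154

x_methanol = 0.063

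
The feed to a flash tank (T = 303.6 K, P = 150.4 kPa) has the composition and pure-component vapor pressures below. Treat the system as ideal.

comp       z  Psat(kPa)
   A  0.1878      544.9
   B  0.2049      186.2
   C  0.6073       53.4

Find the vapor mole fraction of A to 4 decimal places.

y_A = 0.5199

Raoult's law: Kᵢ = Pᵢˢᵃᵗ/P = Pᵢˢᵃᵗ/150.4.
  K_A = 544.9/150.4 = 3.623005, K_B = 186.2/150.4 = 1.238032, K_C = 53.4/150.4 = 0.355053
Rachford–Rice: g(V/F) = Σ zᵢ(Kᵢ−1)/(1+V/F(Kᵢ−1)) = 0.
g(0) = ΣzᵢKᵢ − 1 = 0.1497 and g(1) = 1 − Σzᵢ/Kᵢ = -0.9278, so a root lies in (0, 1).
Newton iteration, V/F⁰ = 0.5:
  V/F = 0.5000: g = -0.32140, g' = -0.8014 → V/F = 0.0989
  V/F = 0.0989: g = 0.02037, g' = -1.1138 → V/F = 0.1172
  V/F = 0.1172: g = 0.00048, g' = -1.0624 → V/F = 0.1177
Converged at V/F = 0.1177.
Compositions from xᵢ = zᵢ/(1+V/F(Kᵢ−1)), yᵢ = Kᵢxᵢ:
  A: x = 0.1435, y = 0.5199
  B: x = 0.1993, y = 0.2468
  C: x = 0.6572, y = 0.2333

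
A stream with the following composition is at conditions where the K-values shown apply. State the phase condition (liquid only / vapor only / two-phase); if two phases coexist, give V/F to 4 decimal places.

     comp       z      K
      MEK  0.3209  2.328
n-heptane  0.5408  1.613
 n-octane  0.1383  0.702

ΣzᵢKᵢ = 1.7165; Σzᵢ/Kᵢ = 0.6701.
Since Σzᵢ/Kᵢ < 1 the mixture is above its dew point — single vapor phase.

vapor only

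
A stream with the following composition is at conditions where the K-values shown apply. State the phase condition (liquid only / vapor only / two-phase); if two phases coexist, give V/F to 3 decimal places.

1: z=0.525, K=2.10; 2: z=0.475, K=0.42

two-phase, V/F = 0.473

ΣzᵢKᵢ = 1.302; Σzᵢ/Kᵢ = 1.381.
Both exceed 1, so a two-phase solution exists.
Binary case is linear: z₁(K₁−1)(1+ψ(K₂−1)) + z₂(K₂−1)(1+ψ(K₁−1)) = 0
⇒ ψ = [z₁(K₁−1)+z₂(K₂−1)] / [−(K₁−1)(K₂−1)] = 0.3020/0.6380 = 0.473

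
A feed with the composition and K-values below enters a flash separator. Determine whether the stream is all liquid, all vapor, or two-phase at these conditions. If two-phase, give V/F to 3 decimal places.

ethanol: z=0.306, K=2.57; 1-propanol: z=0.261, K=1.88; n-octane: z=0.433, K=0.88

ΣzᵢKᵢ = 1.658; Σzᵢ/Kᵢ = 0.750.
Since Σzᵢ/Kᵢ < 1 the mixture is above its dew point — single vapor phase.

all vapor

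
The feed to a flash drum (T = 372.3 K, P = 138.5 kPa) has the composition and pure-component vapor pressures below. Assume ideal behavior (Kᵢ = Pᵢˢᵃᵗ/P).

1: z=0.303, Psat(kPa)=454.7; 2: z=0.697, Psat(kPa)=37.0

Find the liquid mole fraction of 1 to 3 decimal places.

Raoult's law: Kᵢ = Pᵢˢᵃᵗ/P = Pᵢˢᵃᵗ/138.5.
  K_1 = 454.7/138.5 = 3.28303, K_2 = 37.0/138.5 = 0.26715
Binary case is linear: z₁(K₁−1)(1+ψ(K₂−1)) + z₂(K₂−1)(1+ψ(K₁−1)) = 0
⇒ ψ = [z₁(K₁−1)+z₂(K₂−1)] / [−(K₁−1)(K₂−1)] = 0.1810/1.6731 = 0.108
Compositions from xᵢ = zᵢ/(1+ψ(Kᵢ−1)), yᵢ = Kᵢxᵢ:
  1: x = 0.243, y = 0.798
  2: x = 0.757, y = 0.202

x_1 = 0.243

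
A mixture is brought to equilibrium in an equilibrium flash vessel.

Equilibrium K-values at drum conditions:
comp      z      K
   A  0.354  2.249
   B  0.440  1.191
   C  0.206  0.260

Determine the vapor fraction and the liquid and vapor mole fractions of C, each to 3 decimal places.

ψ = 0.690, x_C = 0.421, y_C = 0.110

Iterate (Newton) starting at ψ = 0.5:
  ψ = 0.500: g = 0.1069, g' = -0.507 → ψ = 0.711
  ψ = 0.711: g = -0.0135, g' = -0.670 → ψ = 0.691
  ψ = 0.691: g = -0.0003, g' = -0.644 → ψ = 0.690
Converged at ψ = 0.690.
Compositions from xᵢ = zᵢ/(1+ψ(Kᵢ−1)), yᵢ = Kᵢxᵢ:
  A: x = 0.190, y = 0.428
  B: x = 0.389, y = 0.463
  C: x = 0.421, y = 0.110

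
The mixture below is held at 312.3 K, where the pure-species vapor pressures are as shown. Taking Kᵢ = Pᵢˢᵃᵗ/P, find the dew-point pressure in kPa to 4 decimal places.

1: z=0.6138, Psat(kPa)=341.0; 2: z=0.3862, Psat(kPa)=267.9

At the dew point ψ → 1, so Σzᵢ/Kᵢ = 1 with Kᵢ = Pᵢˢᵃᵗ/P ⇒ 1/P = Σzᵢ/Pᵢˢᵃᵗ.
1/P = 0.6138/341.0 + 0.3862/267.9 = 0.0032416 ⇒ P = 308.4913 kPa

Pdew = 308.4913 kPa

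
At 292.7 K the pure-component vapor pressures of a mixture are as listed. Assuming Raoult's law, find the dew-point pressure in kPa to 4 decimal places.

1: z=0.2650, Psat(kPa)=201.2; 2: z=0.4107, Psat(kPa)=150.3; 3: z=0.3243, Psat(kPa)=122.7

Pdew = 149.4173 kPa

At the dew point ψ → 1, so Σzᵢ/Kᵢ = 1 with Kᵢ = Pᵢˢᵃᵗ/P ⇒ 1/P = Σzᵢ/Pᵢˢᵃᵗ.
1/P = 0.2650/201.2 + 0.4107/150.3 + 0.3243/122.7 = 0.0066927 ⇒ P = 149.4173 kPa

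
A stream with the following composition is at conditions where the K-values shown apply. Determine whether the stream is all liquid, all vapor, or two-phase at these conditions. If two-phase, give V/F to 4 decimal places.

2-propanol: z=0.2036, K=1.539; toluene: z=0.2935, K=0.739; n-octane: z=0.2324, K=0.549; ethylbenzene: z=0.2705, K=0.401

ΣzᵢKᵢ = 0.7663; Σzᵢ/Kᵢ = 1.6273.
Since ΣzᵢKᵢ < 1 the mixture is below its bubble point — single liquid phase.

all liquid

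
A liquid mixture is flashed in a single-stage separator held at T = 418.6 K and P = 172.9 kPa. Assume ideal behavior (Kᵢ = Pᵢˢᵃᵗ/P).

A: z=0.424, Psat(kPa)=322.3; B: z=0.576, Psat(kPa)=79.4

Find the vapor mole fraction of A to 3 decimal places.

Raoult's law: Kᵢ = Pᵢˢᵃᵗ/P = Pᵢˢᵃᵗ/172.9.
  K_A = 322.3/172.9 = 1.86408, K_B = 79.4/172.9 = 0.45922
Material balance + equilibrium reduce to Σ zᵢ(Kᵢ−1)/(1+β(Kᵢ−1)) = 0.
Feasibility: ΣzᵢKᵢ = 1.055, Σzᵢ/Kᵢ = 1.482 — both > 1, two phases present.
Binary case is linear: z₁(K₁−1)(1+β(K₂−1)) + z₂(K₂−1)(1+β(K₁−1)) = 0
⇒ β = [z₁(K₁−1)+z₂(K₂−1)] / [−(K₁−1)(K₂−1)] = 0.0549/0.4673 = 0.117
Compositions from xᵢ = zᵢ/(1+β(Kᵢ−1)), yᵢ = Kᵢxᵢ:
  A: x = 0.385, y = 0.718
  B: x = 0.615, y = 0.282

y_A = 0.718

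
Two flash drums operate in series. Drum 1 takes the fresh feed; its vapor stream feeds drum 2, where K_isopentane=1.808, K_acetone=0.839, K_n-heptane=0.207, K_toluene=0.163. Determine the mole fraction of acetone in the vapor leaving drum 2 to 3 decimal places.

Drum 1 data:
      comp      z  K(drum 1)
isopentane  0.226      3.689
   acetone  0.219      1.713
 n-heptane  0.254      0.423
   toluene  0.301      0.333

y_acetone (drum 2) = 0.261

Drum 1:
Material balance + equilibrium reduce to Σ zᵢ(Kᵢ−1)/(1+ψ₁(Kᵢ−1)) = 0.
Check two-phase: ΣzᵢKᵢ = 1.417 > 1 and Σzᵢ/Kᵢ = 1.693 > 1, so g(0) = 0.417 > 0 and g(1) = -0.693 < 0.
Newton iteration, ψ₁⁰ = 0.5:
  ψ₁ = 0.500: g = -0.1329, g' = -0.826 → ψ₁ = 0.339
  ψ₁ = 0.339: g = 0.0019, g' = -0.874 → ψ₁ = 0.341
Converged at ψ₁ = 0.341.
Drum-1 compositions:
  isopentane: x = 0.118, y = 0.435
  acetone: x = 0.176, y = 0.302
  n-heptane: x = 0.316, y = 0.134
  toluene: x = 0.390, y = 0.130
Drum-2 feed = drum-1 vapor: z₂ = (0.4347, 0.3017, 0.1338, 0.1298).
Drum 2:
Rachford–Rice: g(ψ₂) = Σ zᵢ(Kᵢ−1)/(1+ψ₂(Kᵢ−1)) = 0.
g(0) = ΣzᵢKᵢ − 1 = 0.088 and g(1) = 1 − Σzᵢ/Kᵢ = -1.043, so a root lies in (0, 1).
Iterate (Newton) starting at ψ₂ = 0.4:
  ψ₂ = 0.400: g = -0.1052, g' = -0.557 → ψ₂ = 0.211
  ψ₂ = 0.211: g = -0.0096, g' = -0.471 → ψ₂ = 0.191
Converged at ψ₂ = 0.191.
  isopentane: x = 0.377, y = 0.681
  acetone: x = 0.311, y = 0.261
  n-heptane: x = 0.158, y = 0.033
  toluene: x = 0.154, y = 0.025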